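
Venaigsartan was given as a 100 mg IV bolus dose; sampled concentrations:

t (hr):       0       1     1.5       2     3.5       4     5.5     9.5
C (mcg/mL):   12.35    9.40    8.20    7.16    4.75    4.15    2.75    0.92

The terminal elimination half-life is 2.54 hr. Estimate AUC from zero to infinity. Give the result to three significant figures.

AUC = 46.2 mcg/mL·hr

Trapezoidal AUC_0→9.5:
  [0→1]: (12.35+9.40)/2 × 1 = 10.875
  [1→1.5]: (9.40+8.20)/2 × 0.5 = 4.4
  [1.5→2]: (8.20+7.16)/2 × 0.5 = 3.84
  [2→3.5]: (7.16+4.75)/2 × 1.5 = 8.9325
  [3.5→4]: (4.75+4.15)/2 × 0.5 = 2.225
  [4→5.5]: (4.15+2.75)/2 × 1.5 = 5.175
  [5.5→9.5]: (2.75+0.92)/2 × 4 = 7.34
  Sum = 42.7875 mcg/mL·hr
k_e = ln2 / t½ = 0.693147 / 2.54 = 0.2729 hr^-1
Extrapolated tail: C_last / k_e = 0.92 / 0.2729 = 3.371
AUC_0→∞ = 42.7875 + 3.371 = 46.1585 mcg/mL·hr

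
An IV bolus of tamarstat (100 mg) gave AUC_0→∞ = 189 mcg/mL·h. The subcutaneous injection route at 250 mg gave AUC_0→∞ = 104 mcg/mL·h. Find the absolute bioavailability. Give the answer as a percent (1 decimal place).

F = (AUC_ev / D_ev) / (AUC_iv / D_iv)
  = (104/250) / (189/100)
  = 0.416 / 1.89 = 0.2201
  = 22.01%

F = 22.0%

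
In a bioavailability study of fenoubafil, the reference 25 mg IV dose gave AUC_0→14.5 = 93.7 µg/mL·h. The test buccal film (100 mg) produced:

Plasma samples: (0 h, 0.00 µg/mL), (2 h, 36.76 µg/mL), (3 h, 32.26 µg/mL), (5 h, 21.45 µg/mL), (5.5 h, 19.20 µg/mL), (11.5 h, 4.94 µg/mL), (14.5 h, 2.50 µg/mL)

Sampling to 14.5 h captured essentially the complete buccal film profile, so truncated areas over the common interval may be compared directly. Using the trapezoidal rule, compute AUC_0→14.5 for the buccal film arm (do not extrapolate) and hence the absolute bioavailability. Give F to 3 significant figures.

Trapezoidal AUC_0→14.5 (buccal film):
  [0→2]: (0.00+36.76)/2 × 2 = 36.76
  [2→3]: (36.76+32.26)/2 × 1 = 34.51
  [3→5]: (32.26+21.45)/2 × 2 = 53.71
  [5→5.5]: (21.45+19.20)/2 × 0.5 = 10.1625
  [5.5→11.5]: (19.20+4.94)/2 × 6 = 72.42
  [11.5→14.5]: (4.94+2.50)/2 × 3 = 11.16
  Sum = 218.7225 µg/mL·h
F = (AUC_ev/D_ev)/(AUC_iv/D_iv) = (218.7225/100)/(93.7/25) = 2.187225/3.748 = 0.5836

F = 0.584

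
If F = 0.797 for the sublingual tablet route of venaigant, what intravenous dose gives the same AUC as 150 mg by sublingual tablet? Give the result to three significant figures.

D_iv = 120 mg

Systemic exposure from an extravascular dose = F × D_ev, so the equivalent IV dose is F × D_ev.
D_iv = F × D_ev = 0.797 × 150 = 119.55 mg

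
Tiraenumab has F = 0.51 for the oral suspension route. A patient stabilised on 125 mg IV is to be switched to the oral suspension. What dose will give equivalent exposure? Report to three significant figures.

D_oral = 245 mg

For equal systemic exposure: F × D_ev = D_iv
D_ev = D_iv / F = 125 / 0.51 = 245.098 mg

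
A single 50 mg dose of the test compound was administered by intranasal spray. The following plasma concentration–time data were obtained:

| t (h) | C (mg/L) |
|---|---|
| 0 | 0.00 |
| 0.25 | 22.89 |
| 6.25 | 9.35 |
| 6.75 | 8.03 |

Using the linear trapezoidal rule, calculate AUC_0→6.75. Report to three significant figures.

Trapezoidal AUC_0→6.75:
  [0→0.25]: (0.00+22.89)/2 × 0.25 = 2.86125
  [0.25→6.25]: (22.89+9.35)/2 × 6 = 96.72
  [6.25→6.75]: (9.35+8.03)/2 × 0.5 = 4.345
  Sum = 103.92625 mg/L·h

AUC = 104 mg/L·h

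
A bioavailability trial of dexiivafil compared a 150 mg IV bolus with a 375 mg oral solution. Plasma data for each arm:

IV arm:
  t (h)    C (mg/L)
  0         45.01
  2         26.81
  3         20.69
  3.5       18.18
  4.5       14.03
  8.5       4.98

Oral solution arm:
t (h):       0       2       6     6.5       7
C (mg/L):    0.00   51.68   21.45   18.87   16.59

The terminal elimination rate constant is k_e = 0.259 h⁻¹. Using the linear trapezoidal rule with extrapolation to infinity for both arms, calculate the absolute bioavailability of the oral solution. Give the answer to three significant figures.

Trapezoidal AUC_0→8.5 (IV):
  [0→2]: (45.01+26.81)/2 × 2 = 71.82
  [2→3]: (26.81+20.69)/2 × 1 = 23.75
  [3→3.5]: (20.69+18.18)/2 × 0.5 = 9.7175
  [3.5→4.5]: (18.18+14.03)/2 × 1 = 16.105
  [4.5→8.5]: (14.03+4.98)/2 × 4 = 38.02
  Sum = 159.4125 mg/L·h
IV tail: 4.98/0.259 = 19.228; AUC_iv,0→∞ = 159.4125 + 19.228 = 178.6405 mg/L·h
Trapezoidal AUC_0→7 (oral solution):
  [0→2]: (0.00+51.68)/2 × 2 = 51.68
  [2→6]: (51.68+21.45)/2 × 4 = 146.26
  [6→6.5]: (21.45+18.87)/2 × 0.5 = 10.08
  [6.5→7]: (18.87+16.59)/2 × 0.5 = 8.865
  Sum = 216.885 mg/L·h
oral solution tail: 16.59/0.259 = 64.054; AUC_ev,0→∞ = 216.885 + 64.054 = 280.939 mg/L·h
F = (AUC_ev/D_ev)/(AUC_iv/D_iv) = (280.939/375)/(178.6405/150) = 0.749171/1.19094 = 0.6291

F = 0.629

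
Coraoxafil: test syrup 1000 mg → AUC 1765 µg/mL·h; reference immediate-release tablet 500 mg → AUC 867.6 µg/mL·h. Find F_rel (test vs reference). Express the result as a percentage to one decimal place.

F_rel = (AUC_test/D_test) / (AUC_ref/D_ref)
      = (1765/1000) / (867.6/500)
      = 1.765 / 1.7352 = 1.0172 = 101.72%

F_rel = 101.7%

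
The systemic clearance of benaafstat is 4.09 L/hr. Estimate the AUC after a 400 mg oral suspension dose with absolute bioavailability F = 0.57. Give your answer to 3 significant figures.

AUC = 55.7 mg/L·hr

AUC_0→∞ = F × Dose / CL
        = 0.57 × 400 / 4.09 = 55.7457 mg/L·hr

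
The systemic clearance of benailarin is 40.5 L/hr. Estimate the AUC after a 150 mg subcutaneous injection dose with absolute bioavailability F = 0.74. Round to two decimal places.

AUC = 2.74 mg/L·hr

AUC_0→∞ = F × Dose / CL
        = 0.74 × 150 / 40.5 = 2.74074 mg/L·hr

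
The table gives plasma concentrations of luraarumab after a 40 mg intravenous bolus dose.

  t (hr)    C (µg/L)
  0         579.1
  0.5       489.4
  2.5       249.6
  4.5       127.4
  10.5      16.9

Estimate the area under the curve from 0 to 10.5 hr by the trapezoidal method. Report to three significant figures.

AUC = 1820 µg/L·hr

Trapezoidal AUC_0→10.5:
  [0→0.5]: (579.1+489.4)/2 × 0.5 = 267.125
  [0.5→2.5]: (489.4+249.6)/2 × 2 = 739.0
  [2.5→4.5]: (249.6+127.4)/2 × 2 = 377.0
  [4.5→10.5]: (127.4+16.9)/2 × 6 = 432.9
  Sum = 1816.025 µg/L·hr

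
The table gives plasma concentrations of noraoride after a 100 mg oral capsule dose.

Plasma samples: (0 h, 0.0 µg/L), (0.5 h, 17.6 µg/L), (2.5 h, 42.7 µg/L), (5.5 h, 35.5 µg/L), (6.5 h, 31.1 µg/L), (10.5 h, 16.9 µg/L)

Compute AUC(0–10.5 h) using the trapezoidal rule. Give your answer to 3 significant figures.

AUC = 311 µg/L·h

Trapezoidal AUC_0→10.5:
  [0→0.5]: (0.0+17.6)/2 × 0.5 = 4.4
  [0.5→2.5]: (17.6+42.7)/2 × 2 = 60.3
  [2.5→5.5]: (42.7+35.5)/2 × 3 = 117.3
  [5.5→6.5]: (35.5+31.1)/2 × 1 = 33.3
  [6.5→10.5]: (31.1+16.9)/2 × 4 = 96.0
  Sum = 311.3 µg/L·h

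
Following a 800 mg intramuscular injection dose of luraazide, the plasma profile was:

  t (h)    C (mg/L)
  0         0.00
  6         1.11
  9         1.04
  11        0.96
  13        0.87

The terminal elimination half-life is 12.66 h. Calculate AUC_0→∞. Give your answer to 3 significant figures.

AUC = 26.3 mg/L·h

Trapezoidal AUC_0→13:
  [0→6]: (0.00+1.11)/2 × 6 = 3.33
  [6→9]: (1.11+1.04)/2 × 3 = 3.225
  [9→11]: (1.04+0.96)/2 × 2 = 2.0
  [11→13]: (0.96+0.87)/2 × 2 = 1.83
  Sum = 10.385 mg/L·h
k_e = ln2 / t½ = 0.693147 / 12.66 = 0.0548 h^-1
Extrapolated tail: C_last / k_e = 0.87 / 0.0548 = 15.876
AUC_0→∞ = 10.385 + 15.876 = 26.261 mg/L·h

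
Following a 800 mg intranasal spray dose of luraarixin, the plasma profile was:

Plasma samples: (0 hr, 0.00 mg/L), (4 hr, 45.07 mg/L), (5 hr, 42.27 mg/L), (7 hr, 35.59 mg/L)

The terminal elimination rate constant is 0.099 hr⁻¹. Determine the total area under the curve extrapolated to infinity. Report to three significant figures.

Trapezoidal AUC_0→7:
  [0→4]: (0.00+45.07)/2 × 4 = 90.14
  [4→5]: (45.07+42.27)/2 × 1 = 43.67
  [5→7]: (42.27+35.59)/2 × 2 = 77.86
  Sum = 211.67 mg/L·hr
Extrapolated tail: C_last / k_e = 35.59 / 0.099 = 359.495
AUC_0→∞ = 211.67 + 359.495 = 571.165 mg/L·hr

AUC = 571 mg/L·hr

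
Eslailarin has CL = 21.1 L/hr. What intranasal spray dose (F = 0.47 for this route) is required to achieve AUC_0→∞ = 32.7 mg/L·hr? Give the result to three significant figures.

Dose = 1470 mg

Dose = CL × AUC_0→∞ / F
     = 21.1 × 32.7 / 0.47 = 1468.02 mg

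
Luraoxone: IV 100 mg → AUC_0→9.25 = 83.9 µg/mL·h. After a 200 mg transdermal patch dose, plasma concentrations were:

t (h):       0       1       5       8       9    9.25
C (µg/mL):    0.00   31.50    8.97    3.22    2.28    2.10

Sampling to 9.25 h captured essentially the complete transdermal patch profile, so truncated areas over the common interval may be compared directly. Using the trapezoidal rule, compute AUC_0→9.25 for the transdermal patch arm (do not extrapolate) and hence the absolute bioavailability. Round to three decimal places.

Trapezoidal AUC_0→9.25 (transdermal patch):
  [0→1]: (0.00+31.50)/2 × 1 = 15.75
  [1→5]: (31.50+8.97)/2 × 4 = 80.94
  [5→8]: (8.97+3.22)/2 × 3 = 18.285
  [8→9]: (3.22+2.28)/2 × 1 = 2.75
  [9→9.25]: (2.28+2.10)/2 × 0.25 = 0.5475
  Sum = 118.2725 µg/mL·h
F = (AUC_ev/D_ev)/(AUC_iv/D_iv) = (118.2725/200)/(83.9/100) = 0.5913625/0.839 = 0.7048

F = 0.705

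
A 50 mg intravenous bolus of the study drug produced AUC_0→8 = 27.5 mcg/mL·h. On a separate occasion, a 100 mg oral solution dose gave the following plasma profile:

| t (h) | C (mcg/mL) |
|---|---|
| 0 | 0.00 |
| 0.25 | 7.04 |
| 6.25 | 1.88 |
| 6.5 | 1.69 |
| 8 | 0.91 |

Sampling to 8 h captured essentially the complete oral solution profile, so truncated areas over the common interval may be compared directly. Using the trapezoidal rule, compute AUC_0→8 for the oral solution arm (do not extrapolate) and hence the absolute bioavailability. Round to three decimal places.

F = 0.546

Trapezoidal AUC_0→8 (oral solution):
  [0→0.25]: (0.00+7.04)/2 × 0.25 = 0.88
  [0.25→6.25]: (7.04+1.88)/2 × 6 = 26.76
  [6.25→6.5]: (1.88+1.69)/2 × 0.25 = 0.44625
  [6.5→8]: (1.69+0.91)/2 × 1.5 = 1.95
  Sum = 30.03625 mcg/mL·h
F = (AUC_ev/D_ev)/(AUC_iv/D_iv) = (30.03625/100)/(27.5/50) = 0.3003625/0.55 = 0.5461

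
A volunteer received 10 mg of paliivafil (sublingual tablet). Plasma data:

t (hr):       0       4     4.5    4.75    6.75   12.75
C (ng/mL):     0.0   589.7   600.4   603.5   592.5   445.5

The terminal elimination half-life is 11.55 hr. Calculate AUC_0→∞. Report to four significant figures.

Trapezoidal AUC_0→12.75:
  [0→4]: (0.0+589.7)/2 × 4 = 1179.4
  [4→4.5]: (589.7+600.4)/2 × 0.5 = 297.525
  [4.5→4.75]: (600.4+603.5)/2 × 0.25 = 150.4875
  [4.75→6.75]: (603.5+592.5)/2 × 2 = 1196.0
  [6.75→12.75]: (592.5+445.5)/2 × 6 = 3114.0
  Sum = 5937.4125 ng/mL·hr
k_e = ln2 / t½ = 0.693147 / 11.55 = 0.0600 hr^-1
Extrapolated tail: C_last / k_e = 445.5 / 0.06 = 7425.000
AUC_0→∞ = 5937.4125 + 7425.000 = 13362.4125 ng/mL·hr

AUC = 13360 ng/mL·hr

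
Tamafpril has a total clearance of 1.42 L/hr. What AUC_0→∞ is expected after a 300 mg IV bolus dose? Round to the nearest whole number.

AUC = 211 mg/L·hr

AUC_0→∞ = Dose_iv / CL
        = 300 / 1.42 = 211.268 mg/L·hr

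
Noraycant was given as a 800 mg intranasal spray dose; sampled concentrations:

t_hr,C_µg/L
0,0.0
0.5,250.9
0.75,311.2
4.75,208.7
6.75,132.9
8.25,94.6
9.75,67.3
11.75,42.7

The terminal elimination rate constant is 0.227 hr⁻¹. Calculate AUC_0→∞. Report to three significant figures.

Trapezoidal AUC_0→11.75:
  [0→0.5]: (0.0+250.9)/2 × 0.5 = 62.725
  [0.5→0.75]: (250.9+311.2)/2 × 0.25 = 70.2625
  [0.75→4.75]: (311.2+208.7)/2 × 4 = 1039.8
  [4.75→6.75]: (208.7+132.9)/2 × 2 = 341.6
  [6.75→8.25]: (132.9+94.6)/2 × 1.5 = 170.625
  [8.25→9.75]: (94.6+67.3)/2 × 1.5 = 121.425
  [9.75→11.75]: (67.3+42.7)/2 × 2 = 110.0
  Sum = 1916.4375 µg/L·hr
Extrapolated tail: C_last / k_e = 42.7 / 0.227 = 188.106
AUC_0→∞ = 1916.4375 + 188.106 = 2104.5435 µg/L·hr

AUC = 2100 µg/L·hr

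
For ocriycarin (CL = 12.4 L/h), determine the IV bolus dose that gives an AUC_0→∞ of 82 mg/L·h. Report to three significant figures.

Dose_iv = CL × AUC_0→∞
     = 12.4 × 82 = 1016.8 mg

Dose = 1020 mg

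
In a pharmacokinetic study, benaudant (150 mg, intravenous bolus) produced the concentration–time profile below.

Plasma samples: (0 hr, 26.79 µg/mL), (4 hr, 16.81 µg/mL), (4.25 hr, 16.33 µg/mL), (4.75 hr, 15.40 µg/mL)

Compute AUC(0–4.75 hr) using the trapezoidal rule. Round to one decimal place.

AUC = 99.3 µg/mL·hr

Trapezoidal AUC_0→4.75:
  [0→4]: (26.79+16.81)/2 × 4 = 87.2
  [4→4.25]: (16.81+16.33)/2 × 0.25 = 4.1425
  [4.25→4.75]: (16.33+15.40)/2 × 0.5 = 7.9325
  Sum = 99.275 µg/mL·hr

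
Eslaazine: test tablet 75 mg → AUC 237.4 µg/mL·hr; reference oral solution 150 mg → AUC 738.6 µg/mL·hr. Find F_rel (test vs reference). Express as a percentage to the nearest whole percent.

F_rel = (AUC_test/D_test) / (AUC_ref/D_ref)
      = (237.4/75) / (738.6/150)
      = 3.16533 / 4.924 = 0.6428 = 64.28%

F_rel = 64%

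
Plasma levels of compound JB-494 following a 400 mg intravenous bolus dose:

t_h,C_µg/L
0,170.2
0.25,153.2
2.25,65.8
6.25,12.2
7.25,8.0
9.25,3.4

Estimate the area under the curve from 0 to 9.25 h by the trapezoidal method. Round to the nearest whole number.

AUC = 437 µg/L·h

Trapezoidal AUC_0→9.25:
  [0→0.25]: (170.2+153.2)/2 × 0.25 = 40.425
  [0.25→2.25]: (153.2+65.8)/2 × 2 = 219.0
  [2.25→6.25]: (65.8+12.2)/2 × 4 = 156.0
  [6.25→7.25]: (12.2+8.0)/2 × 1 = 10.1
  [7.25→9.25]: (8.0+3.4)/2 × 2 = 11.4
  Sum = 436.925 µg/L·h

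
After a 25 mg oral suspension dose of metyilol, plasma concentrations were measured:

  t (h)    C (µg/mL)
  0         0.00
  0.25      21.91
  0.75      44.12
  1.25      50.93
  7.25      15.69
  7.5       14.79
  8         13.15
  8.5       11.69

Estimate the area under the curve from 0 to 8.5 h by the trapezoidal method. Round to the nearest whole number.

AUC = 260 µg/mL·h

Trapezoidal AUC_0→8.5:
  [0→0.25]: (0.00+21.91)/2 × 0.25 = 2.73875
  [0.25→0.75]: (21.91+44.12)/2 × 0.5 = 16.5075
  [0.75→1.25]: (44.12+50.93)/2 × 0.5 = 23.7625
  [1.25→7.25]: (50.93+15.69)/2 × 6 = 199.86
  [7.25→7.5]: (15.69+14.79)/2 × 0.25 = 3.81
  [7.5→8]: (14.79+13.15)/2 × 0.5 = 6.985
  [8→8.5]: (13.15+11.69)/2 × 0.5 = 6.21
  Sum = 259.87375 µg/mL·h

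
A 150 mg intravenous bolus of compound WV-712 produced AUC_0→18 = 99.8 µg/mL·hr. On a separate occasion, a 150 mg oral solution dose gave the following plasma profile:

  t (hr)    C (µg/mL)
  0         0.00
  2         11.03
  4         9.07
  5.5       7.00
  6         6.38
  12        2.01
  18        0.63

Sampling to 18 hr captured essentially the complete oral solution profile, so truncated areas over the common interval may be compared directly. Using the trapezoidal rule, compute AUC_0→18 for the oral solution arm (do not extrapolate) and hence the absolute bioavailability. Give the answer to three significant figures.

F = 0.798

Trapezoidal AUC_0→18 (oral solution):
  [0→2]: (0.00+11.03)/2 × 2 = 11.03
  [2→4]: (11.03+9.07)/2 × 2 = 20.1
  [4→5.5]: (9.07+7.00)/2 × 1.5 = 12.0525
  [5.5→6]: (7.00+6.38)/2 × 0.5 = 3.345
  [6→12]: (6.38+2.01)/2 × 6 = 25.17
  [12→18]: (2.01+0.63)/2 × 6 = 7.92
  Sum = 79.6175 µg/mL·hr
F = (AUC_ev/D_ev)/(AUC_iv/D_iv) = (79.6175/150)/(99.8/150) = 0.530783/0.665333 = 0.7978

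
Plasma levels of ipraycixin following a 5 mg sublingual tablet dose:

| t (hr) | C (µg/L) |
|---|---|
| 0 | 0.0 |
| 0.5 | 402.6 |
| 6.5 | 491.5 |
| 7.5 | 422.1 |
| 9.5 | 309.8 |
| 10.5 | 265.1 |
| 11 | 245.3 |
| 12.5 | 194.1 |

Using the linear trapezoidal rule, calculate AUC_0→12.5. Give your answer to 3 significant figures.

AUC = 4720 µg/L·hr

Trapezoidal AUC_0→12.5:
  [0→0.5]: (0.0+402.6)/2 × 0.5 = 100.65
  [0.5→6.5]: (402.6+491.5)/2 × 6 = 2682.3
  [6.5→7.5]: (491.5+422.1)/2 × 1 = 456.8
  [7.5→9.5]: (422.1+309.8)/2 × 2 = 731.9
  [9.5→10.5]: (309.8+265.1)/2 × 1 = 287.45
  [10.5→11]: (265.1+245.3)/2 × 0.5 = 127.6
  [11→12.5]: (245.3+194.1)/2 × 1.5 = 329.55
  Sum = 4716.25 µg/L·hr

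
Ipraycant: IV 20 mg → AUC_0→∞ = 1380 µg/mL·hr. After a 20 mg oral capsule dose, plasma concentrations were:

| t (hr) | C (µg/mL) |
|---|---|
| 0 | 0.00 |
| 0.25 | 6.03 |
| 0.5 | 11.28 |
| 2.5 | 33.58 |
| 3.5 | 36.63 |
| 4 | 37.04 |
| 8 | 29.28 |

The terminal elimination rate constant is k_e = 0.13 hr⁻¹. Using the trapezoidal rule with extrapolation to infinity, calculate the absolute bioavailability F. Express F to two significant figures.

F = 0.33

Trapezoidal AUC_0→8 (oral capsule):
  [0→0.25]: (0.00+6.03)/2 × 0.25 = 0.75375
  [0.25→0.5]: (6.03+11.28)/2 × 0.25 = 2.16375
  [0.5→2.5]: (11.28+33.58)/2 × 2 = 44.86
  [2.5→3.5]: (33.58+36.63)/2 × 1 = 35.105
  [3.5→4]: (36.63+37.04)/2 × 0.5 = 18.4175
  [4→8]: (37.04+29.28)/2 × 4 = 132.64
  Sum = 233.94 µg/mL·hr
Tail: C_last/k_e = 29.28/0.13 = 225.231
AUC_0→∞ (oral capsule) = 233.94 + 225.231 = 459.171 µg/mL·hr
F = (AUC_ev/D_ev)/(AUC_iv/D_iv) = (459.171/20)/(1380/20) = 22.95855/69 = 0.3327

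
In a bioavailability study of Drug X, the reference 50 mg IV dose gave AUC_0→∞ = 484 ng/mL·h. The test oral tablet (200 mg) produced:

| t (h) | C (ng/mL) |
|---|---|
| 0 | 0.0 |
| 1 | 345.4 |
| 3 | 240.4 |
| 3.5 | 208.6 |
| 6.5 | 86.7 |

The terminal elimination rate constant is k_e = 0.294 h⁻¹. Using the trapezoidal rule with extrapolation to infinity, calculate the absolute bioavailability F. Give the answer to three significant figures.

Trapezoidal AUC_0→6.5 (oral tablet):
  [0→1]: (0.0+345.4)/2 × 1 = 172.7
  [1→3]: (345.4+240.4)/2 × 2 = 585.8
  [3→3.5]: (240.4+208.6)/2 × 0.5 = 112.25
  [3.5→6.5]: (208.6+86.7)/2 × 3 = 442.95
  Sum = 1313.7 ng/mL·h
Tail: C_last/k_e = 86.7/0.294 = 294.898
AUC_0→∞ (oral tablet) = 1313.7 + 294.898 = 1608.598 ng/mL·h
F = (AUC_ev/D_ev)/(AUC_iv/D_iv) = (1608.598/200)/(484/50) = 8.04299/9.68 = 0.8309

F = 0.831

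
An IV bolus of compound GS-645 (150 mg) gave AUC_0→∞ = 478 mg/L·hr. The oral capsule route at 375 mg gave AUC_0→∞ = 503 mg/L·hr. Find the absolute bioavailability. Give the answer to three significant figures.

F = 0.421

F = (AUC_ev / D_ev) / (AUC_iv / D_iv)
  = (503/375) / (478/150)
  = 1.34133 / 3.18667 = 0.4209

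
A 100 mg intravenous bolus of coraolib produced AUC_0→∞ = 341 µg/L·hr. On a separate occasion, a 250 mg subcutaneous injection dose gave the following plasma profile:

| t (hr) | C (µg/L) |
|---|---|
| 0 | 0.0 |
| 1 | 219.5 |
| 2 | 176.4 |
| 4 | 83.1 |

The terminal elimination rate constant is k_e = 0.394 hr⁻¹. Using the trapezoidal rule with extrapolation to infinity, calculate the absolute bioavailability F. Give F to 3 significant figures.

F = 0.913

Trapezoidal AUC_0→4 (subcutaneous injection):
  [0→1]: (0.0+219.5)/2 × 1 = 109.75
  [1→2]: (219.5+176.4)/2 × 1 = 197.95
  [2→4]: (176.4+83.1)/2 × 2 = 259.5
  Sum = 567.2 µg/L·hr
Tail: C_last/k_e = 83.1/0.394 = 210.914
AUC_0→∞ (subcutaneous injection) = 567.2 + 210.914 = 778.114 µg/L·hr
F = (AUC_ev/D_ev)/(AUC_iv/D_iv) = (778.114/250)/(341/100) = 3.112456/3.41 = 0.9127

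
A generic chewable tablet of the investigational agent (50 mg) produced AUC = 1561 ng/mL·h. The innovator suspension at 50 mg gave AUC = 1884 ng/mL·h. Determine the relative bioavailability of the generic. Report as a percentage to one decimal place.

F_rel = 82.9%

F_rel = (AUC_test/D_test) / (AUC_ref/D_ref)
      = (1561/50) / (1884/50)
      = 31.22 / 37.68 = 0.8286 = 82.86%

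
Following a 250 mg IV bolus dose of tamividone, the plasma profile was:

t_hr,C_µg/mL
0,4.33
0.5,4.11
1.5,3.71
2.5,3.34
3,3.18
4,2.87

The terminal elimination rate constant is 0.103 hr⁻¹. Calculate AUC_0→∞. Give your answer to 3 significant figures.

AUC = 42.1 µg/mL·hr

Trapezoidal AUC_0→4:
  [0→0.5]: (4.33+4.11)/2 × 0.5 = 2.11
  [0.5→1.5]: (4.11+3.71)/2 × 1 = 3.91
  [1.5→2.5]: (3.71+3.34)/2 × 1 = 3.525
  [2.5→3]: (3.34+3.18)/2 × 0.5 = 1.63
  [3→4]: (3.18+2.87)/2 × 1 = 3.025
  Sum = 14.2 µg/mL·hr
Extrapolated tail: C_last / k_e = 2.87 / 0.103 = 27.864
AUC_0→∞ = 14.2 + 27.864 = 42.064 µg/mL·hr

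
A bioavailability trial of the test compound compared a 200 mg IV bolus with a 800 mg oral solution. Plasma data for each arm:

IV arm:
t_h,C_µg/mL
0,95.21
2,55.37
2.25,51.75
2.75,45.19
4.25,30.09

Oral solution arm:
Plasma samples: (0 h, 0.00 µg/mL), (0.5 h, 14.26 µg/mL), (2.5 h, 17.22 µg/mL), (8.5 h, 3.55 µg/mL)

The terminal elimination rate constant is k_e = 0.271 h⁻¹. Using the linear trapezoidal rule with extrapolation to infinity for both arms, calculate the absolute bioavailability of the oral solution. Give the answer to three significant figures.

Trapezoidal AUC_0→4.25 (IV):
  [0→2]: (95.21+55.37)/2 × 2 = 150.58
  [2→2.25]: (55.37+51.75)/2 × 0.25 = 13.39
  [2.25→2.75]: (51.75+45.19)/2 × 0.5 = 24.235
  [2.75→4.25]: (45.19+30.09)/2 × 1.5 = 56.46
  Sum = 244.665 µg/mL·h
IV tail: 30.09/0.271 = 111.033; AUC_iv,0→∞ = 244.665 + 111.033 = 355.698 µg/mL·h
Trapezoidal AUC_0→8.5 (oral solution):
  [0→0.5]: (0.00+14.26)/2 × 0.5 = 3.565
  [0.5→2.5]: (14.26+17.22)/2 × 2 = 31.48
  [2.5→8.5]: (17.22+3.55)/2 × 6 = 62.31
  Sum = 97.355 µg/mL·h
oral solution tail: 3.55/0.271 = 13.100; AUC_ev,0→∞ = 97.355 + 13.100 = 110.455 µg/mL·h
F = (AUC_ev/D_ev)/(AUC_iv/D_iv) = (110.455/800)/(355.698/200) = 0.13806875/1.77849 = 0.0776

F = 0.0776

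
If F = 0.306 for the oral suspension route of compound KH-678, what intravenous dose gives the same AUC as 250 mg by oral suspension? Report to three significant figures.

Systemic exposure from an extravascular dose = F × D_ev, so the equivalent IV dose is F × D_ev.
D_iv = F × D_ev = 0.306 × 250 = 76.5 mg

D_iv = 76.5 mg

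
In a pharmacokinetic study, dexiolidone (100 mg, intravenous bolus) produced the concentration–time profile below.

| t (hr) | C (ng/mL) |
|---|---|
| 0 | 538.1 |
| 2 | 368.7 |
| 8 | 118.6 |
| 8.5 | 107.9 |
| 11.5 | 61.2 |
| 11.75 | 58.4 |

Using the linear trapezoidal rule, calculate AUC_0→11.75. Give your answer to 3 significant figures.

Trapezoidal AUC_0→11.75:
  [0→2]: (538.1+368.7)/2 × 2 = 906.8
  [2→8]: (368.7+118.6)/2 × 6 = 1461.9
  [8→8.5]: (118.6+107.9)/2 × 0.5 = 56.625
  [8.5→11.5]: (107.9+61.2)/2 × 3 = 253.65
  [11.5→11.75]: (61.2+58.4)/2 × 0.25 = 14.95
  Sum = 2693.925 ng/mL·hr

AUC = 2690 ng/mL·hr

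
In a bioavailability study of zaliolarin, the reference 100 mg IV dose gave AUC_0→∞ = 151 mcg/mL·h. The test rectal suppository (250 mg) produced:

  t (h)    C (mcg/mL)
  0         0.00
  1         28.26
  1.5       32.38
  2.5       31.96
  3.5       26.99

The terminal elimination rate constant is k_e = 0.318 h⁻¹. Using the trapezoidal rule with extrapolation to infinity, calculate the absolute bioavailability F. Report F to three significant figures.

Trapezoidal AUC_0→3.5 (rectal suppository):
  [0→1]: (0.00+28.26)/2 × 1 = 14.13
  [1→1.5]: (28.26+32.38)/2 × 0.5 = 15.16
  [1.5→2.5]: (32.38+31.96)/2 × 1 = 32.17
  [2.5→3.5]: (31.96+26.99)/2 × 1 = 29.475
  Sum = 90.935 mcg/mL·h
Tail: C_last/k_e = 26.99/0.318 = 84.874
AUC_0→∞ (rectal suppository) = 90.935 + 84.874 = 175.809 mcg/mL·h
F = (AUC_ev/D_ev)/(AUC_iv/D_iv) = (175.809/250)/(151/100) = 0.703236/1.51 = 0.4657

F = 0.466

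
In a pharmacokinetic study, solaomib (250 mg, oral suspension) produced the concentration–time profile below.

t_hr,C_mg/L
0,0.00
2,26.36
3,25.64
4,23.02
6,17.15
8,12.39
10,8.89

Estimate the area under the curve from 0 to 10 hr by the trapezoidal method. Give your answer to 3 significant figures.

Trapezoidal AUC_0→10:
  [0→2]: (0.00+26.36)/2 × 2 = 26.36
  [2→3]: (26.36+25.64)/2 × 1 = 26.0
  [3→4]: (25.64+23.02)/2 × 1 = 24.33
  [4→6]: (23.02+17.15)/2 × 2 = 40.17
  [6→8]: (17.15+12.39)/2 × 2 = 29.54
  [8→10]: (12.39+8.89)/2 × 2 = 21.28
  Sum = 167.68 mg/L·hr

AUC = 168 mg/L·hr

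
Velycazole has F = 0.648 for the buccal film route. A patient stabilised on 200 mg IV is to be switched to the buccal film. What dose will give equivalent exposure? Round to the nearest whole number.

For equal systemic exposure: F × D_ev = D_iv
D_ev = D_iv / F = 200 / 0.648 = 308.642 mg

D_buccal = 309 mg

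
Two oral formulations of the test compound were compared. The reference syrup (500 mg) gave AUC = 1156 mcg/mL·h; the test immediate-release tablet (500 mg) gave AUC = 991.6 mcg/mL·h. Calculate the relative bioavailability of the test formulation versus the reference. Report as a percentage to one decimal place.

F_rel = 85.8%

F_rel = (AUC_test/D_test) / (AUC_ref/D_ref)
      = (991.6/500) / (1156/500)
      = 1.9832 / 2.312 = 0.8578 = 85.78%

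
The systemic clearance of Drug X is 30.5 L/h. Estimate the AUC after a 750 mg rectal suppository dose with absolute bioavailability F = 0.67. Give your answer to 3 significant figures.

AUC_0→∞ = F × Dose / CL
        = 0.67 × 750 / 30.5 = 16.4754 mg/L·h

AUC = 16.5 mg/L·h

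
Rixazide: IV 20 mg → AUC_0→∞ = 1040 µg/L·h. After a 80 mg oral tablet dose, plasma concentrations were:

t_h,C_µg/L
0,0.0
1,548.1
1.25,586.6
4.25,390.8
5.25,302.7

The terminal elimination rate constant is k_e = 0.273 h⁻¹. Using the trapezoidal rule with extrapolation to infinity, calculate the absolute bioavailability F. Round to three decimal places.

F = 0.802

Trapezoidal AUC_0→5.25 (oral tablet):
  [0→1]: (0.0+548.1)/2 × 1 = 274.05
  [1→1.25]: (548.1+586.6)/2 × 0.25 = 141.8375
  [1.25→4.25]: (586.6+390.8)/2 × 3 = 1466.1
  [4.25→5.25]: (390.8+302.7)/2 × 1 = 346.75
  Sum = 2228.7375 µg/L·h
Tail: C_last/k_e = 302.7/0.273 = 1108.791
AUC_0→∞ (oral tablet) = 2228.7375 + 1108.791 = 3337.5285 µg/L·h
F = (AUC_ev/D_ev)/(AUC_iv/D_iv) = (3337.5285/80)/(1040/20) = 41.7191/52 = 0.8023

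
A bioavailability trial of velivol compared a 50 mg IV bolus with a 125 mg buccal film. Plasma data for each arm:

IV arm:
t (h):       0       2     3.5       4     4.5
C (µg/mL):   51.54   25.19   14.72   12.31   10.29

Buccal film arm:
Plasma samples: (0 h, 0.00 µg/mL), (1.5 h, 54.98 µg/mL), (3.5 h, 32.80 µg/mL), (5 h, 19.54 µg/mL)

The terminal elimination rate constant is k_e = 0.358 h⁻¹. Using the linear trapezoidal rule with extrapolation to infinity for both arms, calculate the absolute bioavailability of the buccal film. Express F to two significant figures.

F = 0.60

Trapezoidal AUC_0→4.5 (IV):
  [0→2]: (51.54+25.19)/2 × 2 = 76.73
  [2→3.5]: (25.19+14.72)/2 × 1.5 = 29.9325
  [3.5→4]: (14.72+12.31)/2 × 0.5 = 6.7575
  [4→4.5]: (12.31+10.29)/2 × 0.5 = 5.65
  Sum = 119.07 µg/mL·h
IV tail: 10.29/0.358 = 28.743; AUC_iv,0→∞ = 119.07 + 28.743 = 147.813 µg/mL·h
Trapezoidal AUC_0→5 (buccal film):
  [0→1.5]: (0.00+54.98)/2 × 1.5 = 41.235
  [1.5→3.5]: (54.98+32.80)/2 × 2 = 87.78
  [3.5→5]: (32.80+19.54)/2 × 1.5 = 39.255
  Sum = 168.27 µg/mL·h
buccal film tail: 19.54/0.358 = 54.581; AUC_ev,0→∞ = 168.27 + 54.581 = 222.851 µg/mL·h
F = (AUC_ev/D_ev)/(AUC_iv/D_iv) = (222.851/125)/(147.813/50) = 1.782808/2.95626 = 0.6031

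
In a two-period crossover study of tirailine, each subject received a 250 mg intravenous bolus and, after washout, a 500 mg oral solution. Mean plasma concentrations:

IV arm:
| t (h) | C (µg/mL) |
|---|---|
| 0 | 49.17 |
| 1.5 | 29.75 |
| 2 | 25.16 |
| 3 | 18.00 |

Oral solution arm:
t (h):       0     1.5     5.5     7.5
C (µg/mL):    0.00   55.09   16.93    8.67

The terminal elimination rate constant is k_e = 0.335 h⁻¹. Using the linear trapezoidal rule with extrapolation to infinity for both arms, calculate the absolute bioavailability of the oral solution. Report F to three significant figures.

F = 0.799

Trapezoidal AUC_0→3 (IV):
  [0→1.5]: (49.17+29.75)/2 × 1.5 = 59.19
  [1.5→2]: (29.75+25.16)/2 × 0.5 = 13.7275
  [2→3]: (25.16+18.00)/2 × 1 = 21.58
  Sum = 94.4975 µg/mL·h
IV tail: 18.00/0.335 = 53.731; AUC_iv,0→∞ = 94.4975 + 53.731 = 148.2285 µg/mL·h
Trapezoidal AUC_0→7.5 (oral solution):
  [0→1.5]: (0.00+55.09)/2 × 1.5 = 41.3175
  [1.5→5.5]: (55.09+16.93)/2 × 4 = 144.04
  [5.5→7.5]: (16.93+8.67)/2 × 2 = 25.6
  Sum = 210.9575 µg/mL·h
oral solution tail: 8.67/0.335 = 25.881; AUC_ev,0→∞ = 210.9575 + 25.881 = 236.8385 µg/mL·h
F = (AUC_ev/D_ev)/(AUC_iv/D_iv) = (236.8385/500)/(148.2285/250) = 0.473677/0.592914 = 0.7989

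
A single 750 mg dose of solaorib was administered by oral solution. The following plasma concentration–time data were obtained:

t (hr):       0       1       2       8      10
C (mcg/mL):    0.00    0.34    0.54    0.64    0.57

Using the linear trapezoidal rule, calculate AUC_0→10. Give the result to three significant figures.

AUC = 5.36 mcg/mL·hr

Trapezoidal AUC_0→10:
  [0→1]: (0.00+0.34)/2 × 1 = 0.17
  [1→2]: (0.34+0.54)/2 × 1 = 0.44
  [2→8]: (0.54+0.64)/2 × 6 = 3.54
  [8→10]: (0.64+0.57)/2 × 2 = 1.21
  Sum = 5.36 mcg/mL·hr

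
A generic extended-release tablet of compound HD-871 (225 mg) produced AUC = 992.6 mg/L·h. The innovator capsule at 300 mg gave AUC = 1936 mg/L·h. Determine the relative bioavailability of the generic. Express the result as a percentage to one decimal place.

F_rel = 68.4%

F_rel = (AUC_test/D_test) / (AUC_ref/D_ref)
      = (992.6/225) / (1936/300)
      = 4.41156 / 6.45333 = 0.6836 = 68.36%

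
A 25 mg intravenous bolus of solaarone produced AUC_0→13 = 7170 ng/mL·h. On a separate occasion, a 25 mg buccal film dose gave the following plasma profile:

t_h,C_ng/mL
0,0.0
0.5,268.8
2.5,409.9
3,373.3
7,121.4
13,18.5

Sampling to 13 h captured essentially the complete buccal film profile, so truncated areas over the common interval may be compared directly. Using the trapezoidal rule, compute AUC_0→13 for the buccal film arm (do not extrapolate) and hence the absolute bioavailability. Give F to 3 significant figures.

F = 0.328

Trapezoidal AUC_0→13 (buccal film):
  [0→0.5]: (0.0+268.8)/2 × 0.5 = 67.2
  [0.5→2.5]: (268.8+409.9)/2 × 2 = 678.7
  [2.5→3]: (409.9+373.3)/2 × 0.5 = 195.8
  [3→7]: (373.3+121.4)/2 × 4 = 989.4
  [7→13]: (121.4+18.5)/2 × 6 = 419.7
  Sum = 2350.8 ng/mL·h
F = (AUC_ev/D_ev)/(AUC_iv/D_iv) = (2350.8/25)/(7170/25) = 94.032/286.8 = 0.3279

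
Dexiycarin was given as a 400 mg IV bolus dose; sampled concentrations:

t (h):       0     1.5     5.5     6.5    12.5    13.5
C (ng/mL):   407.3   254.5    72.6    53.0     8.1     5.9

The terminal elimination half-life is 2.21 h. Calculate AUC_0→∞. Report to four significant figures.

AUC = 1422 ng/mL·h

Trapezoidal AUC_0→13.5:
  [0→1.5]: (407.3+254.5)/2 × 1.5 = 496.35
  [1.5→5.5]: (254.5+72.6)/2 × 4 = 654.2
  [5.5→6.5]: (72.6+53.0)/2 × 1 = 62.8
  [6.5→12.5]: (53.0+8.1)/2 × 6 = 183.3
  [12.5→13.5]: (8.1+5.9)/2 × 1 = 7.0
  Sum = 1403.65 ng/mL·h
k_e = ln2 / t½ = 0.693147 / 2.21 = 0.3136 h^-1
Extrapolated tail: C_last / k_e = 5.9 / 0.3136 = 18.814
AUC_0→∞ = 1403.65 + 18.814 = 1422.464 ng/mL·h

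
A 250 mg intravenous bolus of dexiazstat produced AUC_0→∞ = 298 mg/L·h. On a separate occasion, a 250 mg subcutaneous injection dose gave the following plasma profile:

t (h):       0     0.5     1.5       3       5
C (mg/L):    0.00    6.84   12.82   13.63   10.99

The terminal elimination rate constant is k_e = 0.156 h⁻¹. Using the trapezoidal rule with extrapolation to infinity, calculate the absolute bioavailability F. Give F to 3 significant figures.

F = 0.424

Trapezoidal AUC_0→5 (subcutaneous injection):
  [0→0.5]: (0.00+6.84)/2 × 0.5 = 1.71
  [0.5→1.5]: (6.84+12.82)/2 × 1 = 9.83
  [1.5→3]: (12.82+13.63)/2 × 1.5 = 19.8375
  [3→5]: (13.63+10.99)/2 × 2 = 24.62
  Sum = 55.9975 mg/L·h
Tail: C_last/k_e = 10.99/0.156 = 70.449
AUC_0→∞ (subcutaneous injection) = 55.9975 + 70.449 = 126.4465 mg/L·h
F = (AUC_ev/D_ev)/(AUC_iv/D_iv) = (126.4465/250)/(298/250) = 0.505786/1.192 = 0.4243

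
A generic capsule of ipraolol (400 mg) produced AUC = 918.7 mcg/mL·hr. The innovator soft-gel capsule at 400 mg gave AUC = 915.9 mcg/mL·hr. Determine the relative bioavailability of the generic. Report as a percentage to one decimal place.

F_rel = (AUC_test/D_test) / (AUC_ref/D_ref)
      = (918.7/400) / (915.9/400)
      = 2.29675 / 2.28975 = 1.0031 = 100.31%

F_rel = 100.3%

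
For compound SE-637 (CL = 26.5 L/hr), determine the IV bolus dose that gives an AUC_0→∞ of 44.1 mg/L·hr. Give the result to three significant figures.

Dose_iv = CL × AUC_0→∞
     = 26.5 × 44.1 = 1168.65 mg

Dose = 1170 mg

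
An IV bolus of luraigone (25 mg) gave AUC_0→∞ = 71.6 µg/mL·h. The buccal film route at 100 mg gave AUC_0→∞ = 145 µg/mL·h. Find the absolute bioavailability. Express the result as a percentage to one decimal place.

F = 50.6%

F = (AUC_ev / D_ev) / (AUC_iv / D_iv)
  = (145/100) / (71.6/25)
  = 1.45 / 2.864 = 0.5063
  = 50.63%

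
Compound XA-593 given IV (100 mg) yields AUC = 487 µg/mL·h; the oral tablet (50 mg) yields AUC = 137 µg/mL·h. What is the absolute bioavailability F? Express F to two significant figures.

F = 0.56

F = (AUC_ev / D_ev) / (AUC_iv / D_iv)
  = (137/50) / (487/100)
  = 2.74 / 4.87 = 0.5626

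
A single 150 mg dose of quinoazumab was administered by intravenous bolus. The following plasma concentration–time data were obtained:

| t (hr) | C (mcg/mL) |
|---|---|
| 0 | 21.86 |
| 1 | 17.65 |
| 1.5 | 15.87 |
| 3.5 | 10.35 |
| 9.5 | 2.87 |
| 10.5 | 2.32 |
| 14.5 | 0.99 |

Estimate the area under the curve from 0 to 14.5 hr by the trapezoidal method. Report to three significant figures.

Trapezoidal AUC_0→14.5:
  [0→1]: (21.86+17.65)/2 × 1 = 19.755
  [1→1.5]: (17.65+15.87)/2 × 0.5 = 8.38
  [1.5→3.5]: (15.87+10.35)/2 × 2 = 26.22
  [3.5→9.5]: (10.35+2.87)/2 × 6 = 39.66
  [9.5→10.5]: (2.87+2.32)/2 × 1 = 2.595
  [10.5→14.5]: (2.32+0.99)/2 × 4 = 6.62
  Sum = 103.23 mcg/mL·hr

AUC = 103 mcg/mL·hr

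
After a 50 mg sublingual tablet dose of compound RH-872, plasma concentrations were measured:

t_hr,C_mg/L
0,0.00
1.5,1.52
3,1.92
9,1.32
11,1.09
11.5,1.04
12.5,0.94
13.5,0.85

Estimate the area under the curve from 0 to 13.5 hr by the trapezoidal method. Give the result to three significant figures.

AUC = 18.3 mg/L·hr

Trapezoidal AUC_0→13.5:
  [0→1.5]: (0.00+1.52)/2 × 1.5 = 1.14
  [1.5→3]: (1.52+1.92)/2 × 1.5 = 2.58
  [3→9]: (1.92+1.32)/2 × 6 = 9.72
  [9→11]: (1.32+1.09)/2 × 2 = 2.41
  [11→11.5]: (1.09+1.04)/2 × 0.5 = 0.5325
  [11.5→12.5]: (1.04+0.94)/2 × 1 = 0.99
  [12.5→13.5]: (0.94+0.85)/2 × 1 = 0.895
  Sum = 18.2675 mg/L·hr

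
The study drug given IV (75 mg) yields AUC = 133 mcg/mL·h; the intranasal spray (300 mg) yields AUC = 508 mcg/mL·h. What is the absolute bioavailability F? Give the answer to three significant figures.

F = (AUC_ev / D_ev) / (AUC_iv / D_iv)
  = (508/300) / (133/75)
  = 1.69333 / 1.77333 = 0.9549

F = 0.955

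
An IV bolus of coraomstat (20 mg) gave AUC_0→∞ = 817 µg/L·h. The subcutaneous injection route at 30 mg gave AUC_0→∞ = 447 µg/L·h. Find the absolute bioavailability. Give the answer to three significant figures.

F = 0.365

F = (AUC_ev / D_ev) / (AUC_iv / D_iv)
  = (447/30) / (817/20)
  = 14.9 / 40.85 = 0.3647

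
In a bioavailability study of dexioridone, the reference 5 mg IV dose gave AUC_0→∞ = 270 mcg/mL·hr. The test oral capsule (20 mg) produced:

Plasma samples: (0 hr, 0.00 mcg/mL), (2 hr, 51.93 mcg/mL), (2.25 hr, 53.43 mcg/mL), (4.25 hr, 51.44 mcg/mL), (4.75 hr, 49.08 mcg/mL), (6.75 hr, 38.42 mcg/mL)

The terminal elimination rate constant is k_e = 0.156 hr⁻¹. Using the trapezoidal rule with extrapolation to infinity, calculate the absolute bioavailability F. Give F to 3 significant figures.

Trapezoidal AUC_0→6.75 (oral capsule):
  [0→2]: (0.00+51.93)/2 × 2 = 51.93
  [2→2.25]: (51.93+53.43)/2 × 0.25 = 13.17
  [2.25→4.25]: (53.43+51.44)/2 × 2 = 104.87
  [4.25→4.75]: (51.44+49.08)/2 × 0.5 = 25.13
  [4.75→6.75]: (49.08+38.42)/2 × 2 = 87.5
  Sum = 282.6 mcg/mL·hr
Tail: C_last/k_e = 38.42/0.156 = 246.282
AUC_0→∞ (oral capsule) = 282.6 + 246.282 = 528.882 mcg/mL·hr
F = (AUC_ev/D_ev)/(AUC_iv/D_iv) = (528.882/20)/(270/5) = 26.4441/54 = 0.4897

F = 0.490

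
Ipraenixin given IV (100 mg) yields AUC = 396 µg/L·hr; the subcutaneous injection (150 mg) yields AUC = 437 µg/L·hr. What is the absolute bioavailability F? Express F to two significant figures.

F = 0.74

F = (AUC_ev / D_ev) / (AUC_iv / D_iv)
  = (437/150) / (396/100)
  = 2.91333 / 3.96 = 0.7357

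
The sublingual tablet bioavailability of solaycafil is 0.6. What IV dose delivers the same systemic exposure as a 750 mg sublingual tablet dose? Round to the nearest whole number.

D_iv = 450 mg

Systemic exposure from an extravascular dose = F × D_ev, so the equivalent IV dose is F × D_ev.
D_iv = F × D_ev = 0.6 × 750 = 450 mg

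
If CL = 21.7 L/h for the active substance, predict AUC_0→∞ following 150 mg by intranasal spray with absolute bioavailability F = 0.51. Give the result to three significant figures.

AUC = 3.53 mg/L·h

AUC_0→∞ = F × Dose / CL
        = 0.51 × 150 / 21.7 = 3.52535 mg/L·h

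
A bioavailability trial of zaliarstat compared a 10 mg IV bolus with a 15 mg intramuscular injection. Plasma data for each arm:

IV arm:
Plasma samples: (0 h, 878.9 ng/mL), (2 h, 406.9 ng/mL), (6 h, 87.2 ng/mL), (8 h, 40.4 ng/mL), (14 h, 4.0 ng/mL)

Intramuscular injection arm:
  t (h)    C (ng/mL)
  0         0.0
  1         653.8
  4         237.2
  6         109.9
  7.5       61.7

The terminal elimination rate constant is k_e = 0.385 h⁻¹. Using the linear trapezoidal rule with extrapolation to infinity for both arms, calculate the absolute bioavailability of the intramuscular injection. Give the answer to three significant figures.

F = 0.602

Trapezoidal AUC_0→14 (IV):
  [0→2]: (878.9+406.9)/2 × 2 = 1285.8
  [2→6]: (406.9+87.2)/2 × 4 = 988.2
  [6→8]: (87.2+40.4)/2 × 2 = 127.6
  [8→14]: (40.4+4.0)/2 × 6 = 133.2
  Sum = 2534.8 ng/mL·h
IV tail: 4.0/0.385 = 10.390; AUC_iv,0→∞ = 2534.8 + 10.390 = 2545.19 ng/mL·h
Trapezoidal AUC_0→7.5 (intramuscular injection):
  [0→1]: (0.0+653.8)/2 × 1 = 326.9
  [1→4]: (653.8+237.2)/2 × 3 = 1336.5
  [4→6]: (237.2+109.9)/2 × 2 = 347.1
  [6→7.5]: (109.9+61.7)/2 × 1.5 = 128.7
  Sum = 2139.2 ng/mL·h
intramuscular injection tail: 61.7/0.385 = 160.260; AUC_ev,0→∞ = 2139.2 + 160.260 = 2299.46 ng/mL·h
F = (AUC_ev/D_ev)/(AUC_iv/D_iv) = (2299.46/15)/(2545.19/10) = 153.297/254.519 = 0.6023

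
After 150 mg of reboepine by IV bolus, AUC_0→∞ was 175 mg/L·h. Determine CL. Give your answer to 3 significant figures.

CL = 0.857 L/h

CL = Dose_iv / AUC_0→∞
   = 150 / 175 = 0.857143 L/h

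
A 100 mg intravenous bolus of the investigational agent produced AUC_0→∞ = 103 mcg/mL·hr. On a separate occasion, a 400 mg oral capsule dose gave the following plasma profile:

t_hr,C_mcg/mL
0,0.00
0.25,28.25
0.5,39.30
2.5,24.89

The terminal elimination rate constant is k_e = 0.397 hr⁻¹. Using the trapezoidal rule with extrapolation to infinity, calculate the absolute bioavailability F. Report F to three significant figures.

Trapezoidal AUC_0→2.5 (oral capsule):
  [0→0.25]: (0.00+28.25)/2 × 0.25 = 3.53125
  [0.25→0.5]: (28.25+39.30)/2 × 0.25 = 8.44375
  [0.5→2.5]: (39.30+24.89)/2 × 2 = 64.19
  Sum = 76.165 mcg/mL·hr
Tail: C_last/k_e = 24.89/0.397 = 62.695
AUC_0→∞ (oral capsule) = 76.165 + 62.695 = 138.86 mcg/mL·hr
F = (AUC_ev/D_ev)/(AUC_iv/D_iv) = (138.86/400)/(103/100) = 0.34715/1.03 = 0.3370

F = 0.337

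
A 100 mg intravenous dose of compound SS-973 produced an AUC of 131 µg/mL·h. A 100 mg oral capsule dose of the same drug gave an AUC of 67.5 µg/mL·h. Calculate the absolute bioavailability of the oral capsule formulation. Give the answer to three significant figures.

F = (AUC_ev / D_ev) / (AUC_iv / D_iv)
  = (67.5/100) / (131/100)
  = 0.675 / 1.31 = 0.5153

F = 0.515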